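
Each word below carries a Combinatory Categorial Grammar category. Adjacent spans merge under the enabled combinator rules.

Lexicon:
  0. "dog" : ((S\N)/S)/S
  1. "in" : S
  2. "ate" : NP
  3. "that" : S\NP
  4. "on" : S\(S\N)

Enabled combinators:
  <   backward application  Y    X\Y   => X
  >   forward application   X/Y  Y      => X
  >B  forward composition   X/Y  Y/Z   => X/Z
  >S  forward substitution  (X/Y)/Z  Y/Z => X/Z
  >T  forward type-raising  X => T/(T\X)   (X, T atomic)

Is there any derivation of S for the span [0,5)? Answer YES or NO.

YES

[0,5] S   <
  [0,4] S\N   >
    [0,2] (S\N)/S   >
      [0,1] "dog" : ((S\N)/S)/S
      [1,2] "in" : S
    [2,4] S   <
      [2,3] "ate" : NP
      [3,4] "that" : S\NP
  [4,5] "on" : S\(S\N)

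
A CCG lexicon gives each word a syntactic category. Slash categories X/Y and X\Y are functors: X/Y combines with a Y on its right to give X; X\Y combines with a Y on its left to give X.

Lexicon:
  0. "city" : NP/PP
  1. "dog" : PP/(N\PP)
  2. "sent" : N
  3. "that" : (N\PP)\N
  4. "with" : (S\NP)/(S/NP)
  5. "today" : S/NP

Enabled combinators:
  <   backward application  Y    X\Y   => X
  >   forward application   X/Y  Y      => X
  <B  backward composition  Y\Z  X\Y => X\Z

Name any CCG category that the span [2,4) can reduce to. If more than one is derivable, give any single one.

[0,6] S   <
  [0,4] NP   >
    [0,1] "city" : NP/PP
    [1,4] PP   >
      [1,2] "dog" : PP/(N\PP)
      [2,4] N\PP   <
        [2,3] "sent" : N
        [3,4] "that" : (N\PP)\N
  [4,6] S\NP   >
    [4,5] "with" : (S\NP)/(S/NP)
    [5,6] "today" : S/NP

N\PP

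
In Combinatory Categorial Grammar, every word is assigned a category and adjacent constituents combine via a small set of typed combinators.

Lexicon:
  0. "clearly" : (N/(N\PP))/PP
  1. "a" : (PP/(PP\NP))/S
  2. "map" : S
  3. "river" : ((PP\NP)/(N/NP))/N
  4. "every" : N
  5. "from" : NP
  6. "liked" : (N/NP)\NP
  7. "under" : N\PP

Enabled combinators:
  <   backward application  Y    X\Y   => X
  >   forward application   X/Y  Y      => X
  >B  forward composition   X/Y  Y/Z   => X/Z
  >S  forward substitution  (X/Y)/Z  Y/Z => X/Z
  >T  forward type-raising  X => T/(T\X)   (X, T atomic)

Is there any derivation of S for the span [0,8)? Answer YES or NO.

(N/(N\PP))/PP (PP/(PP\NP))/S S ((PP\NP)/(N/NP))/N N NP (N/NP)\NP N\PP
CKY chart[0,8] = {(N/(N\PP))/(PP\N), N, N/(N\N), NP/(NP\N), PP/(PP\N), S/(S\N)}; S ∉ chart

NO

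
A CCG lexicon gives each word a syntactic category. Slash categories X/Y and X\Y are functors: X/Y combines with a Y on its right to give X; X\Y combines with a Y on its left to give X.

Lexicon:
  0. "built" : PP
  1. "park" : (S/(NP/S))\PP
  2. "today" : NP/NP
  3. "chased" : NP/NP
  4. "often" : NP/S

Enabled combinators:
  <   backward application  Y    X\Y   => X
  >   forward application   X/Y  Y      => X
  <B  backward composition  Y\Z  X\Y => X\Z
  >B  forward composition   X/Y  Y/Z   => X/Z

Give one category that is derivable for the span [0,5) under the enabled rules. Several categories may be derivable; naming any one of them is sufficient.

[0,5] S   >
  [0,2] S/(NP/S)   <
    [0,1] "built" : PP
    [1,2] "park" : (S/(NP/S))\PP
  [2,5] NP/S   >B
    [2,3] "today" : NP/NP
    [3,5] NP/S   >B
      [3,4] "chased" : NP/NP
      [4,5] "often" : NP/S

S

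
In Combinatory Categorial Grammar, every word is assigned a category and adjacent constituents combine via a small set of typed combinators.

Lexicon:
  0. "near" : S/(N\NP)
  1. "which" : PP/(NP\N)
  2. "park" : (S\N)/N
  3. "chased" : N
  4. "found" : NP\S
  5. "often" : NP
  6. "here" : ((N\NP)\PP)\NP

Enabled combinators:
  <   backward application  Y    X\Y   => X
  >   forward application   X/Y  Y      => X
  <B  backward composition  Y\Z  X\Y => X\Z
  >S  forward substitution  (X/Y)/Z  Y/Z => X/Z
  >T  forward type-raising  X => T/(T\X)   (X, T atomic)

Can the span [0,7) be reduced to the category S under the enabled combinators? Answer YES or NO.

YES

[0,7] S   >
  [0,1] "near" : S/(N\NP)
  [1,7] N\NP   <
    [1,5] PP   >
      [1,2] "which" : PP/(NP\N)
      [2,5] NP\N   <B
        [2,4] S\N   >
          [2,3] "park" : (S\N)/N
          [3,4] "chased" : N
        [4,5] "found" : NP\S
    [5,7] (N\NP)\PP   <
      [5,6] "often" : NP
      [6,7] "here" : ((N\NP)\PP)\NP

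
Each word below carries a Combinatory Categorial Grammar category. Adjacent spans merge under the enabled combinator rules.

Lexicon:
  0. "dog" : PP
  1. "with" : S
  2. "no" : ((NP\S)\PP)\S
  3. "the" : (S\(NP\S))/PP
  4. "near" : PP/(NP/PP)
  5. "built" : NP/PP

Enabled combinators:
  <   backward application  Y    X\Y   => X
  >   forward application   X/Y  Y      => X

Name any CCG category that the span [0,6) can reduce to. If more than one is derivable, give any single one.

[0,6] S   <
  [0,3] NP\S   <
    [0,1] "dog" : PP
    [1,3] (NP\S)\PP   <
      [1,2] "with" : S
      [2,3] "no" : ((NP\S)\PP)\S
  [3,6] S\(NP\S)   >
    [3,4] "the" : (S\(NP\S))/PP
    [4,6] PP   >
      [4,5] "near" : PP/(NP/PP)
      [5,6] "built" : NP/PP

S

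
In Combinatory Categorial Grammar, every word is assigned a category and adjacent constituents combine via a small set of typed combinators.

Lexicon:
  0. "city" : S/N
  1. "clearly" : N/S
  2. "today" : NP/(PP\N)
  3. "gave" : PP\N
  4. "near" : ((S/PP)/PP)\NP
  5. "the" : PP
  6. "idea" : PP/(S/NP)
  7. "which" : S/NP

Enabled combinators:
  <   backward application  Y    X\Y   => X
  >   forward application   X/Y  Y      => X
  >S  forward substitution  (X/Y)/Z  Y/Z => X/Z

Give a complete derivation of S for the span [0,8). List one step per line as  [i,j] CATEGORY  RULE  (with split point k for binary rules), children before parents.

[0,8] S   >
  [0,1] "city" : S/N
  [1,8] N   >
    [1,2] "clearly" : N/S
    [2,8] S   >
      [2,6] S/PP   >
        [2,5] (S/PP)/PP   <
          [2,4] NP   >
            [2,3] "today" : NP/(PP\N)
            [3,4] "gave" : PP\N
          [4,5] "near" : ((S/PP)/PP)\NP
        [5,6] "the" : PP
      [6,8] PP   >
        [6,7] "idea" : PP/(S/NP)
        [7,8] "which" : S/NP

[0,1] S/N  lex  "city"
[1,2] N/S  lex  "clearly"
[2,3] NP/(PP\N)  lex  "today"
[3,4] PP\N  lex  "gave"
[2,4] NP  >  k=3
[4,5] ((S/PP)/PP)\NP  lex  "near"
[2,5] (S/PP)/PP  <  k=4
[5,6] PP  lex  "the"
[2,6] S/PP  >  k=5
[6,7] PP/(S/NP)  lex  "idea"
[7,8] S/NP  lex  "which"
[6,8] PP  >  k=7
[2,8] S  >  k=6
[1,8] N  >  k=2
[0,8] S  >  k=1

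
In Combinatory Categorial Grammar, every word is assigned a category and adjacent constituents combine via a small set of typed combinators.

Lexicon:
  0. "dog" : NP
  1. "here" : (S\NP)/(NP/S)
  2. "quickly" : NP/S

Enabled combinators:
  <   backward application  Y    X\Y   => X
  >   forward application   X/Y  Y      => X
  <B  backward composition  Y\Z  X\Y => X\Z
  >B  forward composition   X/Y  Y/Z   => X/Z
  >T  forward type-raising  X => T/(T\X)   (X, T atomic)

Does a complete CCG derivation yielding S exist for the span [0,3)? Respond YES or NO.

[0,3] S   >
  [0,1] S/(S\NP)   >T
    [0,1] "dog" : NP
  [1,3] S\NP   >
    [1,2] "here" : (S\NP)/(NP/S)
    [2,3] "quickly" : NP/S

YES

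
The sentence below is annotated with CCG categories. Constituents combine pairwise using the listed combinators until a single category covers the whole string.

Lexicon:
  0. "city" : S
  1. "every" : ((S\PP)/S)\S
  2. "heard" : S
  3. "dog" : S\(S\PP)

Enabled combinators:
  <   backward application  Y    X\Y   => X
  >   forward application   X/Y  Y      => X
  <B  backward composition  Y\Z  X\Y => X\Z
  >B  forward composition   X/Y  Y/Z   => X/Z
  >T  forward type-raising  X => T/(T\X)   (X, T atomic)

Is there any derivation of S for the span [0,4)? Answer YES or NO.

YES

[0,4] S   <
  [0,3] S\PP   >
    [0,2] (S\PP)/S   <
      [0,1] "city" : S
      [1,2] "every" : ((S\PP)/S)\S
    [2,3] "heard" : S
  [3,4] "dog" : S\(S\PP)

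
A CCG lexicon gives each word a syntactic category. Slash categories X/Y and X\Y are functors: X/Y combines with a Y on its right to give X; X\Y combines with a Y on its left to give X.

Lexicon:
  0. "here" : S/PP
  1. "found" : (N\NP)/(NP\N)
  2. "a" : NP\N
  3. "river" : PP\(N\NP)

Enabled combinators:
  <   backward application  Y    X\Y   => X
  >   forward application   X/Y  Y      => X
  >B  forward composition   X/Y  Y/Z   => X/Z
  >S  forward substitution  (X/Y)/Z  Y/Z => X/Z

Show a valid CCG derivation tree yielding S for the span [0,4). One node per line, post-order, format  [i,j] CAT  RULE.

[0,4] S   >
  [0,1] "here" : S/PP
  [1,4] PP   <
    [1,3] N\NP   >
      [1,2] "found" : (N\NP)/(NP\N)
      [2,3] "a" : NP\N
    [3,4] "river" : PP\(N\NP)

[0,1] S/PP  lex  "here"
[1,2] (N\NP)/(NP\N)  lex  "found"
[2,3] NP\N  lex  "a"
[1,3] N\NP  >  k=2
[3,4] PP\(N\NP)  lex  "river"
[1,4] PP  <  k=3
[0,4] S  >  k=1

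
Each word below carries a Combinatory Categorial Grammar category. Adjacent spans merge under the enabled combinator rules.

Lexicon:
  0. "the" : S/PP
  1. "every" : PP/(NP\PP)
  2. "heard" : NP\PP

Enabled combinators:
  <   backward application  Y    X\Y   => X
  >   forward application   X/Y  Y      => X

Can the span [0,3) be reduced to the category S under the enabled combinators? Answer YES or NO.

[0,3] S   >
  [0,1] "the" : S/PP
  [1,3] PP   >
    [1,2] "every" : PP/(NP\PP)
    [2,3] "heard" : NP\PP

YES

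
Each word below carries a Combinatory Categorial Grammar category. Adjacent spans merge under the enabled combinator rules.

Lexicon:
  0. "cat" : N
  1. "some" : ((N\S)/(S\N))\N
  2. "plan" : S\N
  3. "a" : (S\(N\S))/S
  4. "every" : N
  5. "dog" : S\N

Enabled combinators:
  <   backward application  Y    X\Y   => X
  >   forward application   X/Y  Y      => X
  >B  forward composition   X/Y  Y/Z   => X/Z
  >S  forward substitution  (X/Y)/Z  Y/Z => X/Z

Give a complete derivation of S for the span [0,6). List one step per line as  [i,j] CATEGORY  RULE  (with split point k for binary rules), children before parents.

[0,6] S   <
  [0,3] N\S   >
    [0,2] (N\S)/(S\N)   <
      [0,1] "cat" : N
      [1,2] "some" : ((N\S)/(S\N))\N
    [2,3] "plan" : S\N
  [3,6] S\(N\S)   >
    [3,4] "a" : (S\(N\S))/S
    [4,6] S   <
      [4,5] "every" : N
      [5,6] "dog" : S\N

[0,1] N  lex  "cat"
[1,2] ((N\S)/(S\N))\N  lex  "some"
[0,2] (N\S)/(S\N)  <  k=1
[2,3] S\N  lex  "plan"
[0,3] N\S  >  k=2
[3,4] (S\(N\S))/S  lex  "a"
[4,5] N  lex  "every"
[5,6] S\N  lex  "dog"
[4,6] S  <  k=5
[3,6] S\(N\S)  >  k=4
[0,6] S  <  k=3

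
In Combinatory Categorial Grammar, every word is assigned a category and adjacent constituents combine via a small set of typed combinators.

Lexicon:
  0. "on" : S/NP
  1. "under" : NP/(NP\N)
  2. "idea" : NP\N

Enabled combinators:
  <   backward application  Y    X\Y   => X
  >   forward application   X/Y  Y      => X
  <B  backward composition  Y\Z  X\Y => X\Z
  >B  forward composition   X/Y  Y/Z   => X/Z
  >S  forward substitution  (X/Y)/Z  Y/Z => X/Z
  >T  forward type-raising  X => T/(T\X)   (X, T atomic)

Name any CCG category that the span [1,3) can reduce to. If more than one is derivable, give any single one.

NP

[0,3] S   >
  [0,1] "on" : S/NP
  [1,3] NP   >
    [1,2] "under" : NP/(NP\N)
    [2,3] "idea" : NP\N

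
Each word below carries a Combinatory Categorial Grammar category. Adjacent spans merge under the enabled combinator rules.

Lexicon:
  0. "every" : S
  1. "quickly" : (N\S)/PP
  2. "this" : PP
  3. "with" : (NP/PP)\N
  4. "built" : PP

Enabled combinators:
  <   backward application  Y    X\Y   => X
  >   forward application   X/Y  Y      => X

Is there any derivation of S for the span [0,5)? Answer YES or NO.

S (N\S)/PP PP (NP/PP)\N PP
CKY chart[0,5] = {NP}; S ∉ chart

NO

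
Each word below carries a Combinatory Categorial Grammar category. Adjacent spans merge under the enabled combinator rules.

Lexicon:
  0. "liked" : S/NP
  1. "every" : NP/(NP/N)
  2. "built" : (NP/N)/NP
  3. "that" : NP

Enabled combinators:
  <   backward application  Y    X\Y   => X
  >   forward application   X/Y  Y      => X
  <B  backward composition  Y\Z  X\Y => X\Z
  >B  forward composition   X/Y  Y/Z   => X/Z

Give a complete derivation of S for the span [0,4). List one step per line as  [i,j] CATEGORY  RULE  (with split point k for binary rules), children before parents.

[0,4] S   >
  [0,1] "liked" : S/NP
  [1,4] NP   >
    [1,2] "every" : NP/(NP/N)
    [2,4] NP/N   >
      [2,3] "built" : (NP/N)/NP
      [3,4] "that" : NP

[0,1] S/NP  lex  "liked"
[1,2] NP/(NP/N)  lex  "every"
[2,3] (NP/N)/NP  lex  "built"
[3,4] NP  lex  "that"
[2,4] NP/N  >  k=3
[1,4] NP  >  k=2
[0,4] S  >  k=1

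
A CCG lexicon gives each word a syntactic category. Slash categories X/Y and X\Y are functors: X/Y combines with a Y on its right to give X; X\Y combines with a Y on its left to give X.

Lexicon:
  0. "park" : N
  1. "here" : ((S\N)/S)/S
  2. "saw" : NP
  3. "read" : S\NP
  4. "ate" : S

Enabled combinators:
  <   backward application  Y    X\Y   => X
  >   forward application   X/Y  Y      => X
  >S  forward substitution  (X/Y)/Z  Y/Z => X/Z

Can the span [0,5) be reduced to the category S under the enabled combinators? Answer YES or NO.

YES

[0,5] S   <
  [0,1] "park" : N
  [1,5] S\N   >
    [1,4] (S\N)/S   >
      [1,2] "here" : ((S\N)/S)/S
      [2,4] S   <
        [2,3] "saw" : NP
        [3,4] "read" : S\NP
    [4,5] "ate" : S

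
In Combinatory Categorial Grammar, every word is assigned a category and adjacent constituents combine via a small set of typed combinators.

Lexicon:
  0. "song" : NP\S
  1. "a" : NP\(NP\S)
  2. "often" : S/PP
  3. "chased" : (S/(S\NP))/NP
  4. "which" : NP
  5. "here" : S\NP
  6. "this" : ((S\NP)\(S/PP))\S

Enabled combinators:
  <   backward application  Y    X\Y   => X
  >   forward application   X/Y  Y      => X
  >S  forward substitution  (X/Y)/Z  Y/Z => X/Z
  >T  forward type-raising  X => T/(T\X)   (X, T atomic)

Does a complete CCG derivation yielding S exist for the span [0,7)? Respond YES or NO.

YES

[0,7] S   <
  [0,2] NP   <
    [0,1] "song" : NP\S
    [1,2] "a" : NP\(NP\S)
  [2,7] S\NP   <
    [2,3] "often" : S/PP
    [3,7] (S\NP)\(S/PP)   <
      [3,6] S   >
        [3,5] S/(S\NP)   >
          [3,4] "chased" : (S/(S\NP))/NP
          [4,5] "which" : NP
        [5,6] "here" : S\NP
      [6,7] "this" : ((S\NP)\(S/PP))\S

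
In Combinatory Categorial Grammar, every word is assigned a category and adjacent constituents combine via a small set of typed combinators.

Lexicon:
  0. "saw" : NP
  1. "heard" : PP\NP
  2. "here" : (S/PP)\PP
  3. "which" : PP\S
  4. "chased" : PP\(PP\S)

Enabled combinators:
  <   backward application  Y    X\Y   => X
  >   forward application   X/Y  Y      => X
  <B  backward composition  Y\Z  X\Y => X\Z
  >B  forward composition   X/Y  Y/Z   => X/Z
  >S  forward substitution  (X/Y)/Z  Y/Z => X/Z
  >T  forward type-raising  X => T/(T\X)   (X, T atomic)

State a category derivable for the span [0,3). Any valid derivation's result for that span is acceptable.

[0,5] S   >
  [0,3] S/PP   <
    [0,2] PP   >
      [0,1] PP/(PP\NP)   >T
        [0,1] "saw" : NP
      [1,2] "heard" : PP\NP
    [2,3] "here" : (S/PP)\PP
  [3,5] PP   <
    [3,4] "which" : PP\S
    [4,5] "chased" : PP\(PP\S)

S/PP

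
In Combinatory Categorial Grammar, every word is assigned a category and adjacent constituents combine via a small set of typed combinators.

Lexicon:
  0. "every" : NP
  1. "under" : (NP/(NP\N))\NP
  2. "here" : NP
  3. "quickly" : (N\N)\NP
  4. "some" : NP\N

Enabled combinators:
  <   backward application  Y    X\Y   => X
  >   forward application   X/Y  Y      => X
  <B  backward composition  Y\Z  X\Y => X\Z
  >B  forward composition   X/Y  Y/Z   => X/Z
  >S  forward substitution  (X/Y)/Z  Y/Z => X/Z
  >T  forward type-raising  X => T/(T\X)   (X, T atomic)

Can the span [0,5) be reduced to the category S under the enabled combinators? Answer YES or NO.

NO

NP (NP/(NP\N))\NP NP (N\N)\NP NP\N
CKY chart[0,5] = {N/(N\NP), NP, NP/(NP\NP), PP/(PP\NP), S/(S\NP)}; S ∉ chart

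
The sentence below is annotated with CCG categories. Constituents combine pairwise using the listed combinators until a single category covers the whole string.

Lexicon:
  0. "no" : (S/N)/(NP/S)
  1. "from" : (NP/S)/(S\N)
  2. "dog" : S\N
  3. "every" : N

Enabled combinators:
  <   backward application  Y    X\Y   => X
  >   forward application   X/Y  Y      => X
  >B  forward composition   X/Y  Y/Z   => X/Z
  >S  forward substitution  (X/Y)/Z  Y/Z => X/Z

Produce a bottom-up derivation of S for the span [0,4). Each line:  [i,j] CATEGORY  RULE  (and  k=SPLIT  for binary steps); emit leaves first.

[0,1] (S/N)/(NP/S)  lex  "no"
[1,2] (NP/S)/(S\N)  lex  "from"
[2,3] S\N  lex  "dog"
[1,3] NP/S  >  k=2
[0,3] S/N  >  k=1
[3,4] N  lex  "every"
[0,4] S  >  k=3

[0,4] S   >
  [0,3] S/N   >
    [0,1] "no" : (S/N)/(NP/S)
    [1,3] NP/S   >
      [1,2] "from" : (NP/S)/(S\N)
      [2,3] "dog" : S\N
  [3,4] "every" : N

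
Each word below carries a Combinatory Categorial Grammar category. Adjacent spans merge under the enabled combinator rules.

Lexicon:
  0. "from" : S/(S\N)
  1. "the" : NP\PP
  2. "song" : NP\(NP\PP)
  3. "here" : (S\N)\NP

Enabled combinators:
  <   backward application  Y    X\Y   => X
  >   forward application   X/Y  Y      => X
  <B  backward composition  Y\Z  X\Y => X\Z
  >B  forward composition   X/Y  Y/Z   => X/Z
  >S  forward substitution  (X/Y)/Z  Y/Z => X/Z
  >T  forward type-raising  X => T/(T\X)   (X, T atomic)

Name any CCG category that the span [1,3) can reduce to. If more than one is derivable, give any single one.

NP

[0,4] S   >
  [0,1] "from" : S/(S\N)
  [1,4] S\N   <
    [1,3] NP   <
      [1,2] "the" : NP\PP
      [2,3] "song" : NP\(NP\PP)
    [3,4] "here" : (S\N)\NP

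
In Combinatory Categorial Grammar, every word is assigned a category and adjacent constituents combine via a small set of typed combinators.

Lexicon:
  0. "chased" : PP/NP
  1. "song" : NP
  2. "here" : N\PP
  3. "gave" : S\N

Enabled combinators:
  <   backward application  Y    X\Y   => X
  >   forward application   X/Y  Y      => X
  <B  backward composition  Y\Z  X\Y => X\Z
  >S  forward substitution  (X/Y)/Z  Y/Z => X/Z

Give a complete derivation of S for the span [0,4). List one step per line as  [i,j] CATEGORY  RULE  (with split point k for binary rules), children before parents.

[0,4] S   <
  [0,3] N   <
    [0,2] PP   >
      [0,1] "chased" : PP/NP
      [1,2] "song" : NP
    [2,3] "here" : N\PP
  [3,4] "gave" : S\N

[0,1] PP/NP  lex  "chased"
[1,2] NP  lex  "song"
[0,2] PP  >  k=1
[2,3] N\PP  lex  "here"
[0,3] N  <  k=2
[3,4] S\N  lex  "gave"
[0,4] S  <  k=3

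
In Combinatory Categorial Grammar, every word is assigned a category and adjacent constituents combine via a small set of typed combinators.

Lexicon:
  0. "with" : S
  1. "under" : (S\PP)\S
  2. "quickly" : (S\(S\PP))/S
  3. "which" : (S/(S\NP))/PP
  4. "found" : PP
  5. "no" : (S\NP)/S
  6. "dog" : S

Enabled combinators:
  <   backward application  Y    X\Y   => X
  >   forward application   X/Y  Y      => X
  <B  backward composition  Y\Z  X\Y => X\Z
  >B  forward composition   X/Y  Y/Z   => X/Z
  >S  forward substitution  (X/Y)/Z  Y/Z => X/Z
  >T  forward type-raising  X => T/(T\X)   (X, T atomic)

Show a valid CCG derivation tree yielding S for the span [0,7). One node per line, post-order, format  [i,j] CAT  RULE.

[0,7] S   <
  [0,2] S\PP   <
    [0,1] "with" : S
    [1,2] "under" : (S\PP)\S
  [2,7] S\(S\PP)   >
    [2,3] "quickly" : (S\(S\PP))/S
    [3,7] S   >
      [3,5] S/(S\NP)   >
        [3,4] "which" : (S/(S\NP))/PP
        [4,5] "found" : PP
      [5,7] S\NP   >
        [5,6] "no" : (S\NP)/S
        [6,7] "dog" : S

[0,1] S  lex  "with"
[1,2] (S\PP)\S  lex  "under"
[0,2] S\PP  <  k=1
[2,3] (S\(S\PP))/S  lex  "quickly"
[3,4] (S/(S\NP))/PP  lex  "which"
[4,5] PP  lex  "found"
[3,5] S/(S\NP)  >  k=4
[5,6] (S\NP)/S  lex  "no"
[6,7] S  lex  "dog"
[5,7] S\NP  >  k=6
[3,7] S  >  k=5
[2,7] S\(S\PP)  >  k=3
[0,7] S  <  k=2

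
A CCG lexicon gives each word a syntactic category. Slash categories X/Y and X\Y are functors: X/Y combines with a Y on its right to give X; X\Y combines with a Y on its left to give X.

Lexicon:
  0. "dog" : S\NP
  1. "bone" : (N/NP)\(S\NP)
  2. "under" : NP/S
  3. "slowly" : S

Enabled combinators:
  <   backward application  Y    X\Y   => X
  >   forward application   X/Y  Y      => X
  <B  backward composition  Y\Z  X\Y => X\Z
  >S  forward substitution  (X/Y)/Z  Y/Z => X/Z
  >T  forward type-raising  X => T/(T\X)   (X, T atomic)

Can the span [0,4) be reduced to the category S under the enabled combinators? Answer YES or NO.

S\NP (N/NP)\(S\NP) NP/S S
CKY chart[0,4] = {N, N/(N\N), NP/(NP\N), PP/(PP\N), S/(S\N)}; S ∉ chart

NO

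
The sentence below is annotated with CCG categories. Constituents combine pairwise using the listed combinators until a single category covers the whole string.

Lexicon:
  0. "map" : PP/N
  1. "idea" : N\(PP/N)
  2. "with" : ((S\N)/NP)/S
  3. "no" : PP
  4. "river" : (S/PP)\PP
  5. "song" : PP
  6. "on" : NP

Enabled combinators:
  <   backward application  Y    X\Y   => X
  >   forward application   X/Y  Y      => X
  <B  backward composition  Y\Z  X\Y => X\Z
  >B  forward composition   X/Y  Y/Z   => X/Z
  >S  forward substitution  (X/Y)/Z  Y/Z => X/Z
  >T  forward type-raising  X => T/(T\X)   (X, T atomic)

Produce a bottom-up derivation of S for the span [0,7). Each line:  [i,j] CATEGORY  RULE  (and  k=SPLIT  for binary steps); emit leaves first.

[0,7] S   <
  [0,2] N   <
    [0,1] "map" : PP/N
    [1,2] "idea" : N\(PP/N)
  [2,7] S\N   >
    [2,6] (S\N)/NP   >
      [2,3] "with" : ((S\N)/NP)/S
      [3,6] S   >
        [3,5] S/PP   <
          [3,4] "no" : PP
          [4,5] "river" : (S/PP)\PP
        [5,6] "song" : PP
    [6,7] "on" : NP

[0,1] PP/N  lex  "map"
[1,2] N\(PP/N)  lex  "idea"
[0,2] N  <  k=1
[2,3] ((S\N)/NP)/S  lex  "with"
[3,4] PP  lex  "no"
[4,5] (S/PP)\PP  lex  "river"
[3,5] S/PP  <  k=4
[5,6] PP  lex  "song"
[3,6] S  >  k=5
[2,6] (S\N)/NP  >  k=3
[6,7] NP  lex  "on"
[2,7] S\N  >  k=6
[0,7] S  <  k=2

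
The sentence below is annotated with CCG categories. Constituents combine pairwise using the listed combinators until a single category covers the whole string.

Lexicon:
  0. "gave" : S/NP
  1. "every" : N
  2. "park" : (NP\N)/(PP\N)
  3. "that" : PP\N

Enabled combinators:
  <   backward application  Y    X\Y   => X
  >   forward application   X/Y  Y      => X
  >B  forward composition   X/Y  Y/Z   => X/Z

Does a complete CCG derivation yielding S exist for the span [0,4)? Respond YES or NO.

YES

[0,4] S   >
  [0,1] "gave" : S/NP
  [1,4] NP   <
    [1,2] "every" : N
    [2,4] NP\N   >
      [2,3] "park" : (NP\N)/(PP\N)
      [3,4] "that" : PP\N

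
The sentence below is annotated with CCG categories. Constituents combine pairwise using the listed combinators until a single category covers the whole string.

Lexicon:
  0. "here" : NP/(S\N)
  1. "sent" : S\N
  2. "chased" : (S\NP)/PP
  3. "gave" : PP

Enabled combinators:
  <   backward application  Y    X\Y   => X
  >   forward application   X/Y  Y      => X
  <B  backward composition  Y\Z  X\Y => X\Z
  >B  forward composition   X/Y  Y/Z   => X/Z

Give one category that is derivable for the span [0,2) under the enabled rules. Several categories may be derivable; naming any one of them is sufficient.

NP

[0,4] S   <
  [0,2] NP   >
    [0,1] "here" : NP/(S\N)
    [1,2] "sent" : S\N
  [2,4] S\NP   >
    [2,3] "chased" : (S\NP)/PP
    [3,4] "gave" : PP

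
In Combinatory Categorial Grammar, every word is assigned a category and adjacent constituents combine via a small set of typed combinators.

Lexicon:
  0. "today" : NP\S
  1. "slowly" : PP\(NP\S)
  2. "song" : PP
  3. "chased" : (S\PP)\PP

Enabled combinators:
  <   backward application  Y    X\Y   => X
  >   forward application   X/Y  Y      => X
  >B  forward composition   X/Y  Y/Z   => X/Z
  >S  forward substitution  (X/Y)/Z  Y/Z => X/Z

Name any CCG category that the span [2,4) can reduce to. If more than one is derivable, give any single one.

S\PP

[0,4] S   <
  [0,2] PP   <
    [0,1] "today" : NP\S
    [1,2] "slowly" : PP\(NP\S)
  [2,4] S\PP   <
    [2,3] "song" : PP
    [3,4] "chased" : (S\PP)\PP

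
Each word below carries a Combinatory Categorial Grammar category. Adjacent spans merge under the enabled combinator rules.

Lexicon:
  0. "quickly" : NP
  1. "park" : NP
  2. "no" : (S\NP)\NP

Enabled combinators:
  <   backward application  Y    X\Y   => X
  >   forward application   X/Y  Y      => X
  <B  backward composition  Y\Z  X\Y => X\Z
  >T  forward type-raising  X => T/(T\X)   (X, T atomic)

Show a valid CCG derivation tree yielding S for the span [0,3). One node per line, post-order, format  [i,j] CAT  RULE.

[0,1] NP  lex  "quickly"
[1,2] NP  lex  "park"
[2,3] (S\NP)\NP  lex  "no"
[1,3] S\NP  <  k=2
[0,3] S  <  k=1

[0,3] S   <
  [0,1] "quickly" : NP
  [1,3] S\NP   <
    [1,2] "park" : NP
    [2,3] "no" : (S\NP)\NP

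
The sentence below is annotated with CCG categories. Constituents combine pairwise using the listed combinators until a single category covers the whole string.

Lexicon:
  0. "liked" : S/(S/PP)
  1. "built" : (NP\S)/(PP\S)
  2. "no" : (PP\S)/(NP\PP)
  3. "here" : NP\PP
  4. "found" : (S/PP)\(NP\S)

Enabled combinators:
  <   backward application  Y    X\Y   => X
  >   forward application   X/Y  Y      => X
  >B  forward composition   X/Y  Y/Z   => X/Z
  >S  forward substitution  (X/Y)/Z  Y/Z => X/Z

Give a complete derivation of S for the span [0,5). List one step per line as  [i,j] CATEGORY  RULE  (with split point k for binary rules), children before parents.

[0,1] S/(S/PP)  lex  "liked"
[1,2] (NP\S)/(PP\S)  lex  "built"
[2,3] (PP\S)/(NP\PP)  lex  "no"
[3,4] NP\PP  lex  "here"
[2,4] PP\S  >  k=3
[1,4] NP\S  >  k=2
[4,5] (S/PP)\(NP\S)  lex  "found"
[1,5] S/PP  <  k=4
[0,5] S  >  k=1

[0,5] S   >
  [0,1] "liked" : S/(S/PP)
  [1,5] S/PP   <
    [1,4] NP\S   >
      [1,2] "built" : (NP\S)/(PP\S)
      [2,4] PP\S   >
        [2,3] "no" : (PP\S)/(NP\PP)
        [3,4] "here" : NP\PP
    [4,5] "found" : (S/PP)\(NP\S)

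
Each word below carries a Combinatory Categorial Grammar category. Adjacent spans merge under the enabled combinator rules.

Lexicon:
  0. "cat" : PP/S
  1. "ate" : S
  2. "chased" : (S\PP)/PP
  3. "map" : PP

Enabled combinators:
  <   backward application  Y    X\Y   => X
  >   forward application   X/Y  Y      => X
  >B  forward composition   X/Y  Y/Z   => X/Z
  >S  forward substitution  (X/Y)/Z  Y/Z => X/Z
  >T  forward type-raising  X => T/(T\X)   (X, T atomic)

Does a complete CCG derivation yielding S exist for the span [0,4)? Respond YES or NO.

[0,4] S   <
  [0,2] PP   >
    [0,1] "cat" : PP/S
    [1,2] "ate" : S
  [2,4] S\PP   >
    [2,3] "chased" : (S\PP)/PP
    [3,4] "map" : PP

YES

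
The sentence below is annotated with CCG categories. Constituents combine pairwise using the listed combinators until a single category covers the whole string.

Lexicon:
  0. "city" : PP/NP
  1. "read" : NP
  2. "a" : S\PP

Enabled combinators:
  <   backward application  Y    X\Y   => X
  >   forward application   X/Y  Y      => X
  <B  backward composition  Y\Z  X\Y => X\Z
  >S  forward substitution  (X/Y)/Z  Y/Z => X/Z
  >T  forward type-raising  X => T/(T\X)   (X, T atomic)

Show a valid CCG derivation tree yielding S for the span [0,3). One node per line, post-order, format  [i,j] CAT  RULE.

[0,1] PP/NP  lex  "city"
[1,2] NP  lex  "read"
[0,2] PP  >  k=1
[2,3] S\PP  lex  "a"
[0,3] S  <  k=2

[0,3] S   <
  [0,2] PP   >
    [0,1] "city" : PP/NP
    [1,2] "read" : NP
  [2,3] "a" : S\PP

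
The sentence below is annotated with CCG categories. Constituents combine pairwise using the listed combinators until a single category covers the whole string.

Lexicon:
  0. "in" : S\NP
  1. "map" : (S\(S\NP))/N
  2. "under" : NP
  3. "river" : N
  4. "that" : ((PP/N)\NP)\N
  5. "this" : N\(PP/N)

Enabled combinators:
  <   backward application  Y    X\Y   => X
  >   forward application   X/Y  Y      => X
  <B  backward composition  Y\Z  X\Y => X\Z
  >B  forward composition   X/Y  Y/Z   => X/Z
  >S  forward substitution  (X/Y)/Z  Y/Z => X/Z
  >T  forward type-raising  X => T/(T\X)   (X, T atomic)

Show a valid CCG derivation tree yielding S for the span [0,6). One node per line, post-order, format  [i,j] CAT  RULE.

[0,1] S\NP  lex  "in"
[1,2] (S\(S\NP))/N  lex  "map"
[2,3] NP  lex  "under"
[3,4] N  lex  "river"
[4,5] ((PP/N)\NP)\N  lex  "that"
[3,5] (PP/N)\NP  <  k=4
[2,5] PP/N  <  k=3
[5,6] N\(PP/N)  lex  "this"
[2,6] N  <  k=5
[1,6] S\(S\NP)  >  k=2
[0,6] S  <  k=1

[0,6] S   <
  [0,1] "in" : S\NP
  [1,6] S\(S\NP)   >
    [1,2] "map" : (S\(S\NP))/N
    [2,6] N   <
      [2,5] PP/N   <
        [2,3] "under" : NP
        [3,5] (PP/N)\NP   <
          [3,4] "river" : N
          [4,5] "that" : ((PP/N)\NP)\N
      [5,6] "this" : N\(PP/N)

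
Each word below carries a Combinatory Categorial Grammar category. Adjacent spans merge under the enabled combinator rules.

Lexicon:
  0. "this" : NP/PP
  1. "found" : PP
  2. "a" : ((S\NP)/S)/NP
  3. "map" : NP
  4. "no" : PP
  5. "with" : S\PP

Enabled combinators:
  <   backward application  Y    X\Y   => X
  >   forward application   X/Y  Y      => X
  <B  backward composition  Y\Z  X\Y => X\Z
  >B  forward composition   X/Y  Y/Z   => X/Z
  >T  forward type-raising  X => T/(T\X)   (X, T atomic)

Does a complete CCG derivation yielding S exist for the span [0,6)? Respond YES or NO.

[0,6] S   <
  [0,2] NP   >
    [0,1] "this" : NP/PP
    [1,2] "found" : PP
  [2,6] S\NP   >
    [2,4] (S\NP)/S   >
      [2,3] "a" : ((S\NP)/S)/NP
      [3,4] "map" : NP
    [4,6] S   <
      [4,5] "no" : PP
      [5,6] "with" : S\PP

YES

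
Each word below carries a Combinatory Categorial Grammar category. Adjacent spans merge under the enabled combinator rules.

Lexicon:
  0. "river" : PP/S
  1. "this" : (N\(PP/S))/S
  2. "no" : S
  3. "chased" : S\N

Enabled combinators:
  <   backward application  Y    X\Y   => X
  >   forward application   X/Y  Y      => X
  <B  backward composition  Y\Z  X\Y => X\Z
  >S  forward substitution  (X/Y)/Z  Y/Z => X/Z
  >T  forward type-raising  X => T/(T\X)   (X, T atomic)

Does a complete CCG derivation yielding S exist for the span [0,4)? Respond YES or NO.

[0,4] S   <
  [0,3] N   <
    [0,1] "river" : PP/S
    [1,3] N\(PP/S)   >
      [1,2] "this" : (N\(PP/S))/S
      [2,3] "no" : S
  [3,4] "chased" : S\N

YES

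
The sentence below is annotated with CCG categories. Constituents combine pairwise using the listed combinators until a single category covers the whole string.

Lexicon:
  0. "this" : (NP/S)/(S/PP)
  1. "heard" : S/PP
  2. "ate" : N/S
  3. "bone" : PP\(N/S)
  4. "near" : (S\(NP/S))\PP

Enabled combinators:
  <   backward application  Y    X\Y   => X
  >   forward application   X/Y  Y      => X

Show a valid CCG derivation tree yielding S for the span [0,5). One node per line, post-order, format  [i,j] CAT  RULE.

[0,5] S   <
  [0,2] NP/S   >
    [0,1] "this" : (NP/S)/(S/PP)
    [1,2] "heard" : S/PP
  [2,5] S\(NP/S)   <
    [2,4] PP   <
      [2,3] "ate" : N/S
      [3,4] "bone" : PP\(N/S)
    [4,5] "near" : (S\(NP/S))\PP

[0,1] (NP/S)/(S/PP)  lex  "this"
[1,2] S/PP  lex  "heard"
[0,2] NP/S  >  k=1
[2,3] N/S  lex  "ate"
[3,4] PP\(N/S)  lex  "bone"
[2,4] PP  <  k=3
[4,5] (S\(NP/S))\PP  lex  "near"
[2,5] S\(NP/S)  <  k=4
[0,5] S  <  k=2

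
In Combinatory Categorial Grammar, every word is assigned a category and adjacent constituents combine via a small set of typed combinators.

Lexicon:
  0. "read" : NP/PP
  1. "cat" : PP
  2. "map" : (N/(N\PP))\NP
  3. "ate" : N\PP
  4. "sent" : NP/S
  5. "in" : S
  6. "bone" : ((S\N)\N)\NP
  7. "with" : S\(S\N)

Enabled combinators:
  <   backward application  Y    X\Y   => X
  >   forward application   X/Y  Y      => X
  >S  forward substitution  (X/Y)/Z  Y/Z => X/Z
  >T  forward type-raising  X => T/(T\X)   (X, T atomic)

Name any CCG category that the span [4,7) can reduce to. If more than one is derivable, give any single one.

(S\N)\N

[0,8] S   <
  [0,7] S\N   <
    [0,4] N   >
      [0,3] N/(N\PP)   <
        [0,2] NP   >
          [0,1] "read" : NP/PP
          [1,2] "cat" : PP
        [2,3] "map" : (N/(N\PP))\NP
      [3,4] "ate" : N\PP
    [4,7] (S\N)\N   <
      [4,6] NP   >
        [4,5] "sent" : NP/S
        [5,6] "in" : S
      [6,7] "bone" : ((S\N)\N)\NP
  [7,8] "with" : S\(S\N)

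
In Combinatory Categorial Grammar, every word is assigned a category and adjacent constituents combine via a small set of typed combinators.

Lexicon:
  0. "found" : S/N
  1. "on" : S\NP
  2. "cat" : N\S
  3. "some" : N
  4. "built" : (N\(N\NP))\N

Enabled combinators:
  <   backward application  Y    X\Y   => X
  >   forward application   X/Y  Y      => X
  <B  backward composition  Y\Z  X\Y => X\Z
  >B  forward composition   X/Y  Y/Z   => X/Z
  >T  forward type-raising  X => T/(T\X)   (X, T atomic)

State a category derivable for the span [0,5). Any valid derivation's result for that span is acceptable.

[0,5] S   >
  [0,1] "found" : S/N
  [1,5] N   <
    [1,3] N\NP   <B
      [1,2] "on" : S\NP
      [2,3] "cat" : N\S
    [3,5] N\(N\NP)   <
      [3,4] "some" : N
      [4,5] "built" : (N\(N\NP))\N

S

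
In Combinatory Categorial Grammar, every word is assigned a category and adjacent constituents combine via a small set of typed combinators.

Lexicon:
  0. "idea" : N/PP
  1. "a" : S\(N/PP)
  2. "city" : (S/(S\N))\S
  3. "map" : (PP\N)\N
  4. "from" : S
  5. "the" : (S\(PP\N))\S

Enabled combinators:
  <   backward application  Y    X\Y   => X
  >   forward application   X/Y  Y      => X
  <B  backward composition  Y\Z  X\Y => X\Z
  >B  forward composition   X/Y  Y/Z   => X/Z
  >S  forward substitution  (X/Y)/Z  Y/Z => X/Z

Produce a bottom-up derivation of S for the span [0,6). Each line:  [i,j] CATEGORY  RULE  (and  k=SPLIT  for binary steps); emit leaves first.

[0,1] N/PP  lex  "idea"
[1,2] S\(N/PP)  lex  "a"
[0,2] S  <  k=1
[2,3] (S/(S\N))\S  lex  "city"
[0,3] S/(S\N)  <  k=2
[3,4] (PP\N)\N  lex  "map"
[4,5] S  lex  "from"
[5,6] (S\(PP\N))\S  lex  "the"
[4,6] S\(PP\N)  <  k=5
[3,6] S\N  <B  k=4
[0,6] S  >  k=3

[0,6] S   >
  [0,3] S/(S\N)   <
    [0,2] S   <
      [0,1] "idea" : N/PP
      [1,2] "a" : S\(N/PP)
    [2,3] "city" : (S/(S\N))\S
  [3,6] S\N   <B
    [3,4] "map" : (PP\N)\N
    [4,6] S\(PP\N)   <
      [4,5] "from" : S
      [5,6] "the" : (S\(PP\N))\S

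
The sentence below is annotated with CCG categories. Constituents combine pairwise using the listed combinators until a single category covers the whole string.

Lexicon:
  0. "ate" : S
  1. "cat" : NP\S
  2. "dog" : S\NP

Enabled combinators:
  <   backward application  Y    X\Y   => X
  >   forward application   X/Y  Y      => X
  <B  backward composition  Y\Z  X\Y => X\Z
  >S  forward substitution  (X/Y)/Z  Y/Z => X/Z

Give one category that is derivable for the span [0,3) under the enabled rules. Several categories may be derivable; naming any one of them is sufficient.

[0,3] S   <
  [0,2] NP   <
    [0,1] "ate" : S
    [1,2] "cat" : NP\S
  [2,3] "dog" : S\NP

S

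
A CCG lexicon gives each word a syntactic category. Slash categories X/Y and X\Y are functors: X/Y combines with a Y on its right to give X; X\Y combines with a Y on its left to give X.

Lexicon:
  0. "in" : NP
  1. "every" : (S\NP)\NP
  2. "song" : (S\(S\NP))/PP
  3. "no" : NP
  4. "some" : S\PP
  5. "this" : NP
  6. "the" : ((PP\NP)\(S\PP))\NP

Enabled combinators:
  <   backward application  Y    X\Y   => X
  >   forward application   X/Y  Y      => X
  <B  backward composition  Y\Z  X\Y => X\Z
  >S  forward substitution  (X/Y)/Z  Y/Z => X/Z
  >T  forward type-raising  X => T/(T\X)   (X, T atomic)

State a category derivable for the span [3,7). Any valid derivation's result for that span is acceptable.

[0,7] S   <
  [0,2] S\NP   <
    [0,1] "in" : NP
    [1,2] "every" : (S\NP)\NP
  [2,7] S\(S\NP)   >
    [2,3] "song" : (S\(S\NP))/PP
    [3,7] PP   >
      [3,4] PP/(PP\NP)   >T
        [3,4] "no" : NP
      [4,7] PP\NP   <
        [4,5] "some" : S\PP
        [5,7] (PP\NP)\(S\PP)   <
          [5,6] "this" : NP
          [6,7] "the" : ((PP\NP)\(S\PP))\NP

PP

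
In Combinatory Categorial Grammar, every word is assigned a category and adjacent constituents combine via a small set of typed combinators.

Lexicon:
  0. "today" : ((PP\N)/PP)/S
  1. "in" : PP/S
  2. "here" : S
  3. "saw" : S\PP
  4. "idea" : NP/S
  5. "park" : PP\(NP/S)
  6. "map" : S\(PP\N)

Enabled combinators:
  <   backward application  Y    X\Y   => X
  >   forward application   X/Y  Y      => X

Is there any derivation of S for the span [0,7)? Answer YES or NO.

YES

[0,7] S   <
  [0,6] PP\N   >
    [0,4] (PP\N)/PP   >
      [0,1] "today" : ((PP\N)/PP)/S
      [1,4] S   <
        [1,3] PP   >
          [1,2] "in" : PP/S
          [2,3] "here" : S
        [3,4] "saw" : S\PP
    [4,6] PP   <
      [4,5] "idea" : NP/S
      [5,6] "park" : PP\(NP/S)
  [6,7] "map" : S\(PP\N)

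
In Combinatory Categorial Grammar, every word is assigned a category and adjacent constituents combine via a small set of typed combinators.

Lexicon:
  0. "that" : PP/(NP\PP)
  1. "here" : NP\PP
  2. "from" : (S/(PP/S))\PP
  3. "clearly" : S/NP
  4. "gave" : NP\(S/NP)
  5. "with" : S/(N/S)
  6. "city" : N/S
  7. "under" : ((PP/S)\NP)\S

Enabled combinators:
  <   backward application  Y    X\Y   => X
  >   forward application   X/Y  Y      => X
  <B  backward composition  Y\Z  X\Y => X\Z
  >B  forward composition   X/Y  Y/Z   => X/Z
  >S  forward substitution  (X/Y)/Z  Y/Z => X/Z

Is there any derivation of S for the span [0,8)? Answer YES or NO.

[0,8] S   >
  [0,3] S/(PP/S)   <
    [0,2] PP   >
      [0,1] "that" : PP/(NP\PP)
      [1,2] "here" : NP\PP
    [2,3] "from" : (S/(PP/S))\PP
  [3,8] PP/S   <
    [3,5] NP   <
      [3,4] "clearly" : S/NP
      [4,5] "gave" : NP\(S/NP)
    [5,8] (PP/S)\NP   <
      [5,7] S   >
        [5,6] "with" : S/(N/S)
        [6,7] "city" : N/S
      [7,8] "under" : ((PP/S)\NP)\S

YES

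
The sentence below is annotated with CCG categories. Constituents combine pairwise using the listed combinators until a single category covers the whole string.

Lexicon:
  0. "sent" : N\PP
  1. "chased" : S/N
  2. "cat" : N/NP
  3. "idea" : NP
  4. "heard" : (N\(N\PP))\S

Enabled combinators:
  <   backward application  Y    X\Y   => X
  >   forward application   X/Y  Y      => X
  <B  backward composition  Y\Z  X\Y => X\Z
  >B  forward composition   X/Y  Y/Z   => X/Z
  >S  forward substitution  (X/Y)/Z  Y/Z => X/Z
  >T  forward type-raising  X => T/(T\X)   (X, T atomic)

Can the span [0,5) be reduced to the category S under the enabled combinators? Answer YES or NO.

NO

N\PP S/N N/NP NP (N\(N\PP))\S
CKY chart[0,5] = {N, N/(N\N), NP/(NP\N), PP/(PP\N), S/(S\N)}; S ∉ chart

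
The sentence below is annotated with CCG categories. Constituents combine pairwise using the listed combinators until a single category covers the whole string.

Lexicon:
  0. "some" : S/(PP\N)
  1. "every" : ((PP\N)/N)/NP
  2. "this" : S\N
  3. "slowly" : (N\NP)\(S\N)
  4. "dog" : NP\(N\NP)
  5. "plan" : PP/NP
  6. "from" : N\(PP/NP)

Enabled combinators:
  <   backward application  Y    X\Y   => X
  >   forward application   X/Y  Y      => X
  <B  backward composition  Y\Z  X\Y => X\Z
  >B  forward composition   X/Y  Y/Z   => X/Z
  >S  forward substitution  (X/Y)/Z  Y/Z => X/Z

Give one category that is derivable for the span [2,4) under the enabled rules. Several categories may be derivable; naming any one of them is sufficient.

N\NP

[0,7] S   >
  [0,1] "some" : S/(PP\N)
  [1,7] PP\N   >
    [1,5] (PP\N)/N   >
      [1,2] "every" : ((PP\N)/N)/NP
      [2,5] NP   <
        [2,4] N\NP   <
          [2,3] "this" : S\N
          [3,4] "slowly" : (N\NP)\(S\N)
        [4,5] "dog" : NP\(N\NP)
    [5,7] N   <
      [5,6] "plan" : PP/NP
      [6,7] "from" : N\(PP/NP)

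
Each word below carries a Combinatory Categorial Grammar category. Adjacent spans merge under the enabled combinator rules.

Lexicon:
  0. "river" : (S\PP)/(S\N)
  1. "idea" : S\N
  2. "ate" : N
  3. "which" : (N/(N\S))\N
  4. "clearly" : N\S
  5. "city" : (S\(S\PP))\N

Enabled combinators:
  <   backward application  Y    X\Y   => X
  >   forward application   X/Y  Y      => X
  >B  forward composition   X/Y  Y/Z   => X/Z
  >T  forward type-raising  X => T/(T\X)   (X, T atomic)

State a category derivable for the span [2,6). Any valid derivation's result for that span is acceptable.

S\(S\PP)

[0,6] S   <
  [0,2] S\PP   >
    [0,1] "river" : (S\PP)/(S\N)
    [1,2] "idea" : S\N
  [2,6] S\(S\PP)   <
    [2,5] N   >
      [2,4] N/(N\S)   <
        [2,3] "ate" : N
        [3,4] "which" : (N/(N\S))\N
      [4,5] "clearly" : N\S
    [5,6] "city" : (S\(S\PP))\N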